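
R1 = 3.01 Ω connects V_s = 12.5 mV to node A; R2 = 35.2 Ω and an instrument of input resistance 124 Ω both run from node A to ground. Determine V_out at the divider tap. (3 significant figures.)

V_out ≈ 11.3 mV

The load sits in parallel with R2, giving an effective lower resistance R2' = R2·R_L/(R2+R_L) = 27.42 Ω.
Voltage divider with the loaded lower leg: V_out = 12.5 × 27.42/(3.01 + 27.42) = 12.5 × 0.9011 = 11.26 mV.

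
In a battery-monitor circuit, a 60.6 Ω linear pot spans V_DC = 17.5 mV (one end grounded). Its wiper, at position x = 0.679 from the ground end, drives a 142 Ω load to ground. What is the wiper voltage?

Lower segment x·R_p = 41.15 Ω; upper segment (1−x)·R_p = 19.45 Ω.
(x·R_p) ‖ R_L = 31.90 Ω.
Loaded-divider output: V_out = 17.5 × 0.6212 = 10.87 mV.
(Unloaded: V_out = x·V_DC = 11.9 mV.)

V_out ≈ 10.9 mV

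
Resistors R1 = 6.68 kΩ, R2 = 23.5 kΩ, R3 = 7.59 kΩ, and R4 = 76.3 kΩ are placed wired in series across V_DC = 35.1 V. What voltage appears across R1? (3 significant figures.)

Total series resistance ΣR = 6.68 + 23.5 + 7.59 + 76.3 = 114.1 kΩ.
V = V_DC · R/ΣR = 35.1 × 0.05856 = 2.055 V.

V ≈ 2.06 V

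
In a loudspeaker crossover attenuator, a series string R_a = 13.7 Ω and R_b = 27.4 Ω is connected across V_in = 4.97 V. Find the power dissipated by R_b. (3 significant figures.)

P ≈ 0.401 W

The common current is I = 4.97/41.10 = 0.1209 A.
P = I²R = 0.01462 × 27.4 = 0.4007 W.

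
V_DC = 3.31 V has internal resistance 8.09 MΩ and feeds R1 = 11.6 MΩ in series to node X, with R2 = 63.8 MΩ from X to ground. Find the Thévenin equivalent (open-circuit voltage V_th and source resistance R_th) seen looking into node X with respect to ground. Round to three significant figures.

V_th ≈ 2.53 V, R_th ≈ 15.0 MΩ

R1' = 8.09 + 11.6 = 19.69 MΩ (source resistance + R1).
With X open, the divider is unloaded: V_th = 3.31 × 63.8/83.49 = 2.529 V.
With V_DC suppressed (replaced by a short), R_th = R1' ‖ R2 = (19.69 × 63.8)/(19.69 + 63.8) = 15.05 MΩ.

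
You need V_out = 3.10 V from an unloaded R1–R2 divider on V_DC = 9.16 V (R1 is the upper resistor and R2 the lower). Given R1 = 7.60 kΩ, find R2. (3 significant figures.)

V_out/V_DC = R2/(R1+R2) = 0.3384.
Rearranging, R2 = R1·k/(1−k) = 7.60 × 0.5116 = 3.888 kΩ.

R2 ≈ 3.89 kΩ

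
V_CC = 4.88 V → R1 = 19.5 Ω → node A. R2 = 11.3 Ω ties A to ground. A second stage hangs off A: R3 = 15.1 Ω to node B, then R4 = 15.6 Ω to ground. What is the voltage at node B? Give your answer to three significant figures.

V_B ≈ 0.738 V

Looking into the second stage from A: R3 + R4 = 30.70 Ω appears in parallel with R2.
R2 ‖ (R3+R4) = 8.260 Ω.
So V_A = 4.88 × 0.2975 = 1.452 V.
Then the unloaded second divider: V_B = V_A × R4/(R3+R4) = 1.452 × 0.5081 = 0.7378 V.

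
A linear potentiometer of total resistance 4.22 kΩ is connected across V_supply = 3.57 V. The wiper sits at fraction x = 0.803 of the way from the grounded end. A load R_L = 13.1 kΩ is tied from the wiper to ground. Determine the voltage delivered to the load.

V_out ≈ 2.73 V

The pot divides into 0.8313 kΩ above the wiper and 3.389 kΩ below.
Lower segment in parallel with the load: 3.389 ‖ 13.1 = 2.692 kΩ.
V_out = 3.57 × 2.692/(0.8313 + 2.692) = 2.728 V.
(Unloaded: V_out = x·V_supply = 2.87 V.)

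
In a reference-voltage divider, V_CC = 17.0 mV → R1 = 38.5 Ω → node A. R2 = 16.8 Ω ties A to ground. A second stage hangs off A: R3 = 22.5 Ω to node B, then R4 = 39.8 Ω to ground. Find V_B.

V_B ≈ 2.78 mV

Looking into the second stage from A: R3 + R4 = 62.30 Ω appears in parallel with R2.
R2 ‖ (R3+R4) = 13.23 Ω.
First divider: V_A = V_CC · 13.23/(38.5 + 13.23) = 4.348 mV.
Then the unloaded second divider: V_B = V_A × R4/(R3+R4) = 4.348 × 0.6388 = 2.778 mV.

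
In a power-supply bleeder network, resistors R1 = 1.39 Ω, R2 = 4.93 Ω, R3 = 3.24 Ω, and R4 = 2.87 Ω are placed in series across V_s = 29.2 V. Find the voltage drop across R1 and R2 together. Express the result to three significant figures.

V ≈ 14.8 V

Series total: ΣR = 1.39 + 4.93 + 3.24 + 2.87 = 12.43 Ω.
R_{R1..R2} = 1.39 + 4.93 = 6.320 Ω.
Voltage divider: V = V_s · (6.320 / 12.43) = 29.2 × 0.5084 = 14.85 V.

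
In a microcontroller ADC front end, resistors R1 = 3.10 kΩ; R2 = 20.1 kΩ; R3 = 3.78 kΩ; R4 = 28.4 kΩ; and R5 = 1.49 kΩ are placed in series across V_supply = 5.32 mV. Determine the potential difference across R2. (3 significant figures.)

V ≈ 1.88 mV

Series total: ΣR = 3.10 + 20.1 + 3.78 + 28.4 + 1.49 = 56.87 kΩ.
Voltage divider: V = V_supply · (20.10 / 56.87) = 5.32 × 0.3534 = 1.880 mV.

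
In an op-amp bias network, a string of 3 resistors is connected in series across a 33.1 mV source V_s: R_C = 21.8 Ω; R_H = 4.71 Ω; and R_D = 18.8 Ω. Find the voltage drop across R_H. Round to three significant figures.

Series total: ΣR = 21.8 + 4.71 + 18.8 = 45.31 Ω.
By the voltage-divider rule, V = 33.1 × 4.710/45.31 = 3.441 mV.

V ≈ 3.44 mV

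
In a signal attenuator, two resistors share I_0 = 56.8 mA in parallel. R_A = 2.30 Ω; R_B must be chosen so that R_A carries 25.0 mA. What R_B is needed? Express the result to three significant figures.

R_B ≈ 1.81 Ω

Two-branch current divider: I_A = I_0 · R_B/(R_A + R_B).
With f = 0.4401, R_B = R_A · f/(1−f) = 2.30 × 0.7862 = 1.808 Ω.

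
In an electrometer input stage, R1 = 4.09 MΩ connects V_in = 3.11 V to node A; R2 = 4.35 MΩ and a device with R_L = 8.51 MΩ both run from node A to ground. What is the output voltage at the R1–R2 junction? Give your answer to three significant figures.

The load sits in parallel with R2, giving an effective lower resistance R2' = R2·R_L/(R2+R_L) = 2.879 MΩ.
Then V_out = V_in · R2'/(R1 + R2') = 3.11 × 2.879/6.969 = 1.285 V.
(Unloaded it would be 1.60 V; the load pulls it down.)

V_out ≈ 1.28 V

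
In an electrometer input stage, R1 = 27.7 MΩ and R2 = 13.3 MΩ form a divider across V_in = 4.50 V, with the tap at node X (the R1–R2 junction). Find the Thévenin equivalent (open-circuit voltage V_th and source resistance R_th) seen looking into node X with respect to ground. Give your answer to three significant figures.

V_th ≈ 1.46 V, R_th ≈ 8.99 MΩ

Open-circuit (no load on X): V_th = V_in · R2/(R1 + R2) = 4.50 × 13.3/(27.70 + 13.3) = 1.460 V.
Zeroing V_in shorts the top of R1 to ground, so R_th = R1 ‖ R2 = 8.986 MΩ.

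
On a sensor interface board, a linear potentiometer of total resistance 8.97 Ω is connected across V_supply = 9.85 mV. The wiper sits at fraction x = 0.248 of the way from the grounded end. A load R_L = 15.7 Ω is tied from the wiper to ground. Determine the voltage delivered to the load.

The pot divides into 6.745 Ω above the wiper and 2.225 Ω below.
Lower segment in parallel with the load: 2.225 ‖ 15.7 = 1.948 Ω.
V_out = 9.85 × 1.948/(6.745 + 1.948) = 2.208 mV.

V_out ≈ 2.21 mV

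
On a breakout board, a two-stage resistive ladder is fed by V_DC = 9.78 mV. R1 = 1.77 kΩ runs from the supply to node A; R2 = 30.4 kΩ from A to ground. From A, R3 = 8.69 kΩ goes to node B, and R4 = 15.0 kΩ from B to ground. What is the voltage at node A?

V_A ≈ 8.63 mV

Looking into the second stage from A: R3 + R4 = 23.69 kΩ appears in parallel with R2.
R2 ‖ (R3+R4) = 13.31 kΩ.
V_A = 9.78 × 13.31/(1.77 + 13.31) = 8.632 mV.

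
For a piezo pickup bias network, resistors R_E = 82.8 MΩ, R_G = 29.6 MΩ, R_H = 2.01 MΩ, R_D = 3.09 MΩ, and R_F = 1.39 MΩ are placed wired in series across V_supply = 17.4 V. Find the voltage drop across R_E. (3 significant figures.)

V ≈ 12.1 V

ΣR = 82.8 + 29.6 + 2.01 + 3.09 + 1.39 = 118.9 MΩ.
V = V_supply · R/ΣR = 17.4 × 0.6964 = 12.12 V.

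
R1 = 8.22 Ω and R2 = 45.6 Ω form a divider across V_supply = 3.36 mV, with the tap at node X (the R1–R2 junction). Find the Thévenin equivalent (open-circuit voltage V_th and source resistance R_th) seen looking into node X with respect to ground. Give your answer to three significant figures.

Open-circuit (no load on X): V_th = V_supply · R2/(R1 + R2) = 3.36 × 45.6/(8.220 + 45.6) = 2.847 mV.
Looking into X with the source shorted: R_th = R1·R2/(R1+R2) = 8.220 × 45.6/53.82 = 6.965 Ω.

V_th ≈ 2.85 mV, R_th ≈ 6.96 Ω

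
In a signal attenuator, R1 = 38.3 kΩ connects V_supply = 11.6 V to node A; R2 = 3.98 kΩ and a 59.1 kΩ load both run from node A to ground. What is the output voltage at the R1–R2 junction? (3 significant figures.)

First combine the lower leg with the load: R2 ‖ R_L = 3.729 kΩ.
Voltage divider with the loaded lower leg: V_out = 11.6 × 3.729/(38.3 + 3.729) = 11.6 × 0.08872 = 1.029 V.

V_out ≈ 1.03 V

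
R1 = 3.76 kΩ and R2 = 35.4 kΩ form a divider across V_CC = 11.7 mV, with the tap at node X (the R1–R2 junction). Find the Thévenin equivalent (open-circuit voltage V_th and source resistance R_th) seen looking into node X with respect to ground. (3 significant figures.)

With X open, the divider is unloaded: V_th = 11.7 × 35.4/39.16 = 10.58 mV.
With V_CC suppressed (replaced by a short), R_th = R1 ‖ R2 = (3.760 × 35.4)/(3.760 + 35.4) = 3.399 kΩ.

V_th ≈ 10.6 mV, R_th ≈ 3.40 kΩ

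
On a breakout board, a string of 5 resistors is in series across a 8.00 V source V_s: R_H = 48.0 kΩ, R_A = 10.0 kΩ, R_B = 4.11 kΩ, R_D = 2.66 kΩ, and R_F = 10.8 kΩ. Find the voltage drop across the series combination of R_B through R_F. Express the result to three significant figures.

Total series resistance ΣR = 48.0 + 10.0 + 4.11 + 2.66 + 10.8 = 75.57 kΩ.
R_{R_B..R_F} = 4.11 + 2.66 + 10.8 = 17.57 kΩ.
By the voltage-divider rule, V = 8.00 × 17.57/75.57 = 1.860 V.

V ≈ 1.86 V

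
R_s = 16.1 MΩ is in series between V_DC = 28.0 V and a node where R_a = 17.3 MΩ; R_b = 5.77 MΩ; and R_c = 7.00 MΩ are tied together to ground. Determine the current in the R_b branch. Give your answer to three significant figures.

I ≈ 0.691 µA

Parallel bank: R_p = 1/(1/17.3 + 1/5.77 + 1/7.00) = 2.674 MΩ.
Node voltage V_A = V_DC · R_p/(R_s + R_p) = 28.0 × 0.1424 = 3.988 V.
I(R_b) = V_A / R_b = 3.988/5.77 = 0.6912 µA.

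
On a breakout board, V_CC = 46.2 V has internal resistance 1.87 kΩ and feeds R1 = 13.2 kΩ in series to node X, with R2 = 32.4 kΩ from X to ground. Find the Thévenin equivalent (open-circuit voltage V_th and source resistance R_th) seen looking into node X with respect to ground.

V_th ≈ 31.5 V, R_th ≈ 10.3 kΩ

R1' = 1.87 + 13.2 = 15.07 kΩ (source resistance + R1).
With X open, the divider is unloaded: V_th = 46.2 × 32.4/47.47 = 31.53 V.
Looking into X with the source shorted: R_th = R1'·R2/(R1'+R2) = 15.07 × 32.4/47.47 = 10.29 kΩ.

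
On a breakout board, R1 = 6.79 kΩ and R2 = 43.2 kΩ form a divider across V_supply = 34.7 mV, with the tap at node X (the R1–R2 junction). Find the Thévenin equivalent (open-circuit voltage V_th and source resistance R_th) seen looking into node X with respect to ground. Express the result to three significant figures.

V_th ≈ 30.0 mV, R_th ≈ 5.87 kΩ

V_th is the unloaded tap voltage: V_supply · R2/(R1+R2) = 34.7 × 0.8642 = 29.99 mV.
With V_supply suppressed (replaced by a short), R_th = R1 ‖ R2 = (6.790 × 43.2)/(6.790 + 43.2) = 5.868 kΩ.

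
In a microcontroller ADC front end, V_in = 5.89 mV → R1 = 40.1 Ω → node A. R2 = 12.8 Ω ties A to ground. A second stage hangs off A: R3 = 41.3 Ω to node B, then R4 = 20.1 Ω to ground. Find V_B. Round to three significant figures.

V_B ≈ 0.403 mV

Node A sees R2 in parallel with the series input of stage 2, R3 + R4 = 61.40 Ω.
Effective lower resistance at A: R2 ‖ 61.40 = 10.59 Ω.
First divider: V_A = V_in · 10.59/(40.1 + 10.59) = 1.231 mV.
Then the unloaded second divider: V_B = V_A × R4/(R3+R4) = 1.231 × 0.3274 = 0.4029 mV.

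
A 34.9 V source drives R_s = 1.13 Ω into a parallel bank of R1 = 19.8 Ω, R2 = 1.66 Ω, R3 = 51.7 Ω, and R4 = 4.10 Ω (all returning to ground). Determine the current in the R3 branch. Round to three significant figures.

Equivalent of the parallel group: R_p = 1.092 Ω.
V_A = 34.9 × 1.092/2.222 = 17.15 V.
Branch current I = V_A/R3 = 17.15/51.7 = 0.3317 A.
(Equivalently: I_total = 15.71 A, then current-divider fraction G_k/ΣG = 0.02111.)

I ≈ 0.332 A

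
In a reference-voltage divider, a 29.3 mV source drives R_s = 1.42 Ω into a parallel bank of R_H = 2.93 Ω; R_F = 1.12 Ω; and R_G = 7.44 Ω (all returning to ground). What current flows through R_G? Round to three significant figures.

Parallel bank: R_p = 1/(1/2.93 + 1/1.12 + 1/7.44) = 0.7307 Ω.
Node voltage V_A = V_DC · R_p/(R_s + R_p) = 29.3 × 0.3397 = 9.955 mV.
I(R_G) = V_A / R_G = 9.955/7.44 = 1.338 mA.

I ≈ 1.34 mA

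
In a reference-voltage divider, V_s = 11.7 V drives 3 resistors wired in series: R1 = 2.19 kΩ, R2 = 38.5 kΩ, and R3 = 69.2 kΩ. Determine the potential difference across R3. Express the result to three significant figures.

ΣR = 2.19 + 38.5 + 69.2 = 109.9 kΩ.
V = V_s · R/ΣR = 11.7 × 0.6297 = 7.368 V.

V ≈ 7.37 V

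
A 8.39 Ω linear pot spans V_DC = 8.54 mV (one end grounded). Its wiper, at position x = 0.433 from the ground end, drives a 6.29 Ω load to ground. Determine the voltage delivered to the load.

Split the track: R_lower = x·R_p = 3.633 Ω, R_upper = (1−x)·R_p = 4.757 Ω.
R_L loads the lower segment: effective lower R = 2.303 Ω.
Loaded-divider output: V_out = 8.54 × 0.3262 = 2.786 mV.

V_out ≈ 2.79 mV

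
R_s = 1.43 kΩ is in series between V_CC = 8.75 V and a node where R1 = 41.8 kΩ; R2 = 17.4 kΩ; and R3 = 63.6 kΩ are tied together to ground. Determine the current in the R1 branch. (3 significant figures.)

I ≈ 0.184 mA

Equivalent of the parallel group: R_p = 10.30 kΩ.
Node voltage V_A = V_CC · R_p/(R_s + R_p) = 8.75 × 0.8781 = 7.683 V.
I(R1) = V_A / R1 = 7.683/41.8 = 0.1838 mA.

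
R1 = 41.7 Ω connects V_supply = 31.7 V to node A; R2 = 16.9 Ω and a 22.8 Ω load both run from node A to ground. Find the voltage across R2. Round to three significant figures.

First combine the lower leg with the load: R2 ‖ R_L = 9.706 Ω.
Now apply the divider: V_out = 31.7 × 0.1888 = 5.985 V.

V_out ≈ 5.99 V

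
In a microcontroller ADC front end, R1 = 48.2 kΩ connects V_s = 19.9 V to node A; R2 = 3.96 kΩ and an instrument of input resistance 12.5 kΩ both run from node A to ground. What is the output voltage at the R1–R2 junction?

First combine the lower leg with the load: R2 ‖ R_L = 3.007 kΩ.
Now apply the divider: V_out = 19.9 × 0.05873 = 1.169 V.

V_out ≈ 1.17 V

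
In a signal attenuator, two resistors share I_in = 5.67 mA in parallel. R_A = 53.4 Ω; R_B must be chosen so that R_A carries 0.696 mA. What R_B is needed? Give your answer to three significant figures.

Two-branch current divider: I_A = I_in · R_B/(R_A + R_B).
0.696/5.67 = R_B/(R_A + R_B) → R_B = R_A · (0.1228)/(1 − 0.1228) = 53.4 × 0.1399 = 7.472 Ω.

R_B ≈ 7.47 Ω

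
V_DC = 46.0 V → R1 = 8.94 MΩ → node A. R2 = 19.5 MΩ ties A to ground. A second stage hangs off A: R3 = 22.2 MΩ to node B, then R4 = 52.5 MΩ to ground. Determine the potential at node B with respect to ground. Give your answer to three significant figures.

The second stage (R3 + R4 = 74.70 MΩ) loads node A in parallel with R2.
R2 ‖ (R3+R4) = 15.46 MΩ.
So V_A = 46.0 × 0.6337 = 29.15 V.
Stage 2 is unloaded, so V_B = V_A · R4/(R3+R4) = 29.15 × 52.5/74.70 = 20.49 V.

V_B ≈ 20.5 V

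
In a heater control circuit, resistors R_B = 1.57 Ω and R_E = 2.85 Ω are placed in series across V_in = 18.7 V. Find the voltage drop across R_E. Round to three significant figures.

Series total: ΣR = 1.57 + 2.85 = 4.420 Ω.
V = V_in · R/ΣR = 18.7 × 0.6448 = 12.06 V.

V ≈ 12.1 V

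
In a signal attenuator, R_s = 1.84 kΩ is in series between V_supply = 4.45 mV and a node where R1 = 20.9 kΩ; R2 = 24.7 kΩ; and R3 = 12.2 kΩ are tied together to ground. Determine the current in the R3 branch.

I ≈ 0.278 µA

Equivalent of the parallel group: R_p = 5.872 kΩ.
V_A = 4.45 × 5.872/7.712 = 3.388 mV.
Branch current I = V_A/R3 = 3.388/12.2 = 0.2777 µA.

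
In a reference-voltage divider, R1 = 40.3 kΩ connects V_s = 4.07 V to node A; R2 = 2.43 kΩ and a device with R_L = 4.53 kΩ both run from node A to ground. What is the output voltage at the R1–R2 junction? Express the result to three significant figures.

V_out ≈ 0.154 V

First combine the lower leg with the load: R2 ‖ R_L = 1.582 kΩ.
Now apply the divider: V_out = 4.07 × 0.03776 = 0.1537 V.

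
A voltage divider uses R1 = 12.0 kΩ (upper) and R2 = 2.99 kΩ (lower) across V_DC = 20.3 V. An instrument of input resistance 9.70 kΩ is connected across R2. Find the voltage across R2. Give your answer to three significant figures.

R2 ‖ R_L = (2.99 × 9.70)/(2.99 + 9.70) = 2.286 kΩ.
Voltage divider with the loaded lower leg: V_out = 20.3 × 2.286/(12.0 + 2.286) = 20.3 × 0.1600 = 3.248 V.

V_out ≈ 3.25 V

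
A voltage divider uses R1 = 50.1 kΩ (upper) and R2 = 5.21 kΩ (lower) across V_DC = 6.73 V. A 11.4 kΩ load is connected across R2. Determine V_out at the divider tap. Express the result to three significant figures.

The load sits in parallel with R2, giving an effective lower resistance R2' = R2·R_L/(R2+R_L) = 3.576 kΩ.
Then V_out = V_DC · R2'/(R1 + R2') = 6.73 × 3.576/53.68 = 0.4483 V.

V_out ≈ 0.448 V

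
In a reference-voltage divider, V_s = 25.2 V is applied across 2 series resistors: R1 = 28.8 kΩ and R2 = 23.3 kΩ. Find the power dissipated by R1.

Series current I = V_s/ΣR = 25.2/52.10 = 0.4837 mA.
P = I²R = 0.2340 × 28.8 = 6.738 mW.

P ≈ 6.74 mW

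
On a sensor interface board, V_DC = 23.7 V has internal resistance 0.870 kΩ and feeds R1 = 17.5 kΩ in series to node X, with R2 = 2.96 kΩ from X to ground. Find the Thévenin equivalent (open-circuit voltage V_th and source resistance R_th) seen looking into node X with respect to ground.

R1' = 0.870 + 17.5 = 18.37 kΩ (source resistance + R1).
V_th is the unloaded tap voltage: V_DC · R2/(R1'+R2) = 23.7 × 0.1388 = 3.289 V.
Zeroing V_DC shorts the top of R1' to ground, so R_th = R1' ‖ R2 = 2.549 kΩ.

V_th ≈ 3.29 V, R_th ≈ 2.55 kΩ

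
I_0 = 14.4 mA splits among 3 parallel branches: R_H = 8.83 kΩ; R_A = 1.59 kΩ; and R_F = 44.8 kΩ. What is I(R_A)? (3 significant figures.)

Total conductance ΣG = 1/8.83 + 1/1.59 + 1/44.8 = 0.7645 (units of 1/kΩ).
R_A takes the fraction G_k/ΣG = 0.6289/0.7645 = 0.8227, so I = 14.4 × 0.8227 = 11.85 mA.

I ≈ 11.8 mA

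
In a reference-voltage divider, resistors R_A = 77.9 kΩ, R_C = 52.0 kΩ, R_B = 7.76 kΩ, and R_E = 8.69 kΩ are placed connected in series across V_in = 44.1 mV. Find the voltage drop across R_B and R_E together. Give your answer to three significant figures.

Total series resistance ΣR = 77.9 + 52.0 + 7.76 + 8.69 = 146.3 kΩ.
R_{R_B..R_E} = 7.76 + 8.69 = 16.45 kΩ.
Voltage divider: V = V_in · (16.45 / 146.3) = 44.1 × 0.1124 = 4.957 mV.

V ≈ 4.96 mV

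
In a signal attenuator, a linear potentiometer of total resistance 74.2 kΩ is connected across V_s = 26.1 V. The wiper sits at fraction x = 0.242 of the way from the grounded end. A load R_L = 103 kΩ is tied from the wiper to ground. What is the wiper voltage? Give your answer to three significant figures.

Lower segment x·R_p = 17.96 kΩ; upper segment (1−x)·R_p = 56.24 kΩ.
(x·R_p) ‖ R_L = 15.29 kΩ.
V_out = 26.1 × 15.29/(56.24 + 15.29) = 5.579 V.

V_out ≈ 5.58 V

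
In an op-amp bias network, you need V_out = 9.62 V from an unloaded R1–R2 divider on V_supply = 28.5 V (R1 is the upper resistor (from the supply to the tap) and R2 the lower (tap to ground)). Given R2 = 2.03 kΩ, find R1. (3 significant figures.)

The divider ratio is R2/(R1+R2) = 9.62/28.5 = 0.3375.
R1 = R2·(1/k − 1) = 2.03 × 1.963 = 3.984 kΩ.

R1 ≈ 3.98 kΩ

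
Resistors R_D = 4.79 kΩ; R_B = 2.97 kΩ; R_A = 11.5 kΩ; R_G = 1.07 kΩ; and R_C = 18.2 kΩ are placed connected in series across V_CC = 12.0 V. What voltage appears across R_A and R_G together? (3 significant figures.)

Series total: ΣR = 4.79 + 2.97 + 11.5 + 1.07 + 18.2 = 38.53 kΩ.
R_{R_A..R_G} = 11.5 + 1.07 = 12.57 kΩ.
V = V_CC · R/ΣR = 12.0 × 0.3262 = 3.915 V.

V ≈ 3.91 V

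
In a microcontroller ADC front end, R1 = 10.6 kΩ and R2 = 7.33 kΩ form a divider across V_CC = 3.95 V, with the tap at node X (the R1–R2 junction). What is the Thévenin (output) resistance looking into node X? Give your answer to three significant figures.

R_th ≈ 4.33 kΩ

Looking into X with the source shorted: R_th = R1·R2/(R1+R2) = 10.60 × 7.33/17.93 = 4.333 kΩ.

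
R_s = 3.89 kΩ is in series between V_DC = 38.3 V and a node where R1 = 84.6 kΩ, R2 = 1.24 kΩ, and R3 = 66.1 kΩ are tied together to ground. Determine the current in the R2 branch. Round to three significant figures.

Equivalent of the parallel group: R_p = 1.200 kΩ.
V_A by voltage divider: V_A = 38.3 × 1.200/(3.89 + 1.200) = 9.029 V.
I(R2) = V_A / R2 = 9.029/1.24 = 7.281 mA.

I ≈ 7.28 mA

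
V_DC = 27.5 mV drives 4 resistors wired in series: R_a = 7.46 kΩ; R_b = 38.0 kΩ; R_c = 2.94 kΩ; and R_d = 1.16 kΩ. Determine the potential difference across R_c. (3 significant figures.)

V ≈ 1.63 mV

Total series resistance ΣR = 7.46 + 38.0 + 2.94 + 1.16 = 49.56 kΩ.
V = V_DC · R/ΣR = 27.5 × 0.05932 = 1.631 mV.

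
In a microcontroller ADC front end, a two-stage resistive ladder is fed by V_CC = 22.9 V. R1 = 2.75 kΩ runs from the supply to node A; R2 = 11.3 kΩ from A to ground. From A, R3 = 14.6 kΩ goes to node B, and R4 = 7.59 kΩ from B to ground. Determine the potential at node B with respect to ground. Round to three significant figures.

V_B ≈ 5.73 V

Node A sees R2 in parallel with the series input of stage 2, R3 + R4 = 22.19 kΩ.
Effective lower resistance at A: R2 ‖ 22.19 = 7.487 kΩ.
First divider: V_A = V_CC · 7.487/(2.75 + 7.487) = 16.75 V.
Stage 2 is unloaded, so V_B = V_A · R4/(R3+R4) = 16.75 × 7.59/22.19 = 5.729 V.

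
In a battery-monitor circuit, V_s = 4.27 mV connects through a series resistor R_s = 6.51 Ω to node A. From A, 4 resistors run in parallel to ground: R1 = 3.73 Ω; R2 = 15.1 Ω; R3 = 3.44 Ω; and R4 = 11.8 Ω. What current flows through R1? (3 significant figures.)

I ≈ 0.204 mA

Parallel bank: R_p = 1/(1/3.73 + 1/15.1 + 1/3.44 + 1/11.8) = 1.409 Ω.
Node voltage V_A = V_s · R_p/(R_s + R_p) = 4.27 × 0.1779 = 0.7597 mV.
I(R1) = V_A / R1 = 0.7597/3.73 = 0.2037 mA.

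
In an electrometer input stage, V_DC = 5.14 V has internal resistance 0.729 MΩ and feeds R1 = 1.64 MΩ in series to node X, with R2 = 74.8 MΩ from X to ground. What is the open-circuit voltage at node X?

V_th ≈ 4.98 V

R1' = 0.729 + 1.64 = 2.369 MΩ (source resistance + R1).
Open-circuit (no load on X): V_th = V_DC · R2/(R1' + R2) = 5.14 × 74.8/(2.369 + 74.8) = 4.982 V.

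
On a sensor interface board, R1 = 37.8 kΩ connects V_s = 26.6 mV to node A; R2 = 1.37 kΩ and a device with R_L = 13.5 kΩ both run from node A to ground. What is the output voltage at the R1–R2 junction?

R2 ‖ R_L = (1.37 × 13.5)/(1.37 + 13.5) = 1.244 kΩ.
Now apply the divider: V_out = 26.6 × 0.03186 = 0.8474 mV.

V_out ≈ 0.847 mV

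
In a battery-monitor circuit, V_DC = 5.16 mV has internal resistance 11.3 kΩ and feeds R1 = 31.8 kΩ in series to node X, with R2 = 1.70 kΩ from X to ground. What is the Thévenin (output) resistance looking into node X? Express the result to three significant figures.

R_th ≈ 1.64 kΩ

R1' = 11.3 + 31.8 = 43.10 kΩ (source resistance + R1).
Looking into X with the source shorted: R_th = R1'·R2/(R1'+R2) = 43.10 × 1.70/44.80 = 1.635 kΩ.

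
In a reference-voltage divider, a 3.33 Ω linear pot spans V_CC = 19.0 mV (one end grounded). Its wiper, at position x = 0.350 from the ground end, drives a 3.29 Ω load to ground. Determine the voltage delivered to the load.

The pot divides into 2.165 Ω above the wiper and 1.165 Ω below.
R_L loads the lower segment: effective lower R = 0.8606 Ω.
V_out = 19.0 × 0.8606/(2.165 + 0.8606) = 5.405 mV.
(Unloaded: V_out = x·V_CC = 6.65 mV.)

V_out ≈ 5.41 mV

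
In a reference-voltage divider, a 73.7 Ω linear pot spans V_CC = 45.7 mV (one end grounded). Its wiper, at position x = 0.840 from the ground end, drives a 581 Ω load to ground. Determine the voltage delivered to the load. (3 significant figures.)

Split the track: R_lower = x·R_p = 61.91 Ω, R_upper = (1−x)·R_p = 11.79 Ω.
(x·R_p) ‖ R_L = 55.95 Ω.
Then V_out = V_CC · 55.95/(11.79 + 55.95) = 37.74 mV.
(Unloaded: V_out = x·V_CC = 38.4 mV.)

V_out ≈ 37.7 mV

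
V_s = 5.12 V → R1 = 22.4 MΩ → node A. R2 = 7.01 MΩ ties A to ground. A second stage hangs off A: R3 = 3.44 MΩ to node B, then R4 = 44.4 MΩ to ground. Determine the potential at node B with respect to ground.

V_B ≈ 1.02 V

Looking into the second stage from A: R3 + R4 = 47.84 MΩ appears in parallel with R2.
R2 ‖ (R3+R4) = 6.114 MΩ.
First divider: V_A = V_s · 6.114/(22.4 + 6.114) = 1.098 V.
V_B = V_A × 0.9281 = 1.019 V.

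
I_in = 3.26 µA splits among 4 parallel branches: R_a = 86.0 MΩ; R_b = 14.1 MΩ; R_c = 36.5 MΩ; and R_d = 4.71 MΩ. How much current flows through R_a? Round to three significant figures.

I ≈ 0.118 µA

ΣG = 1/86.0 + 1/14.1 + 1/36.5 + 1/4.71 = 0.3223.
Current divider: I(R_a) = I_in · G_k/ΣG = 3.26 × (0.01163/0.3223) = 3.26 × 0.03608 = 0.1176 µA.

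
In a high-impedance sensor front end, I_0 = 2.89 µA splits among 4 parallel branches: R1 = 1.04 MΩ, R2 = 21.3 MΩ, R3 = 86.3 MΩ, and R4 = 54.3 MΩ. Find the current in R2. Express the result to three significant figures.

I ≈ 0.131 µA

Total conductance ΣG = 1/1.04 + 1/21.3 + 1/86.3 + 1/54.3 = 1.038 (units of 1/MΩ).
By the current-divider rule, I = I_0 · G_k/ΣG = 2.89 × 0.04521 = 0.1307 µA.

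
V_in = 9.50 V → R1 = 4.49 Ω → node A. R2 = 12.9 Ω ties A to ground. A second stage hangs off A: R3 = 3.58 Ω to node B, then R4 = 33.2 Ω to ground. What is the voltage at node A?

Looking into the second stage from A: R3 + R4 = 36.78 Ω appears in parallel with R2.
R2 ‖ (R3+R4) = 9.550 Ω.
First divider: V_A = V_in · 9.550/(4.49 + 9.550) = 6.462 V.

V_A ≈ 6.46 V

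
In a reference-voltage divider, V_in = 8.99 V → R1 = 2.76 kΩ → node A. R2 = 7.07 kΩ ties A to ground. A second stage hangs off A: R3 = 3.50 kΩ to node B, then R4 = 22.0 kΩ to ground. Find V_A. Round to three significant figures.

Looking into the second stage from A: R3 + R4 = 25.50 kΩ appears in parallel with R2.
Effective lower resistance at A: R2 ‖ 25.50 = 5.535 kΩ.
First divider: V_A = V_in · 5.535/(2.76 + 5.535) = 5.999 V.

V_A ≈ 6.00 V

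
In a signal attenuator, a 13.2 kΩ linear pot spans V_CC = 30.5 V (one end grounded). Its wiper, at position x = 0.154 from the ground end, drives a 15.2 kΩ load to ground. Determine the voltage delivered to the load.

V_out ≈ 4.22 V

Lower segment x·R_p = 2.033 kΩ; upper segment (1−x)·R_p = 11.17 kΩ.
R_L loads the lower segment: effective lower R = 1.793 kΩ.
V_out = 30.5 × 1.793/(11.17 + 1.793) = 4.220 V.
(Unloaded: V_out = x·V_CC = 4.70 V.)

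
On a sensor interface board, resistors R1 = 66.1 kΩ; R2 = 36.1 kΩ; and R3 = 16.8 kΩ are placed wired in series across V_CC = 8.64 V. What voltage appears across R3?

V ≈ 1.22 V

ΣR = 66.1 + 36.1 + 16.8 = 119.0 kΩ.
V = V_CC · R/ΣR = 8.64 × 0.1412 = 1.220 V.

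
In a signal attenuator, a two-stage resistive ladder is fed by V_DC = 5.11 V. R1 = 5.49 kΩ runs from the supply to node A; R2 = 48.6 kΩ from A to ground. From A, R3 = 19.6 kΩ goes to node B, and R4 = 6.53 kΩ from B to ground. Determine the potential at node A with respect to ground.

V_A ≈ 3.86 V

The second stage (R3 + R4 = 26.13 kΩ) loads node A in parallel with R2.
Effective lower resistance at A: R2 ‖ 26.13 = 16.99 kΩ.
First divider: V_A = V_DC · 16.99/(5.49 + 16.99) = 3.862 V.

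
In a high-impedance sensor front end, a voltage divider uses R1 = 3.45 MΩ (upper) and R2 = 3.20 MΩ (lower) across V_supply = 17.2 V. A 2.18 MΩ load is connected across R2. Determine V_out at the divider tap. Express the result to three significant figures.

V_out ≈ 4.70 V

R2 ‖ R_L = (3.20 × 2.18)/(3.20 + 2.18) = 1.297 MΩ.
Now apply the divider: V_out = 17.2 × 0.2732 = 4.699 V.
(Unloaded it would be 8.28 V; the load pulls it down.)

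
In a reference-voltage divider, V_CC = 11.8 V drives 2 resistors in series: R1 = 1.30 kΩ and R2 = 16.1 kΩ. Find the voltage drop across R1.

V ≈ 0.882 V

Series total: ΣR = 1.30 + 16.1 = 17.40 kΩ.
By the voltage-divider rule, V = 11.8 × 1.300/17.40 = 0.8816 V.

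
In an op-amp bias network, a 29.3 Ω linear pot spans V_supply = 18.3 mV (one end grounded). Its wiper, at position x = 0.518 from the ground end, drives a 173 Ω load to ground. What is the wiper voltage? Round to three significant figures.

V_out ≈ 9.09 mV

Lower segment x·R_p = 15.18 Ω; upper segment (1−x)·R_p = 14.12 Ω.
Lower segment in parallel with the load: 15.18 ‖ 173 = 13.95 Ω.
Loaded-divider output: V_out = 18.3 × 0.4970 = 9.095 mV.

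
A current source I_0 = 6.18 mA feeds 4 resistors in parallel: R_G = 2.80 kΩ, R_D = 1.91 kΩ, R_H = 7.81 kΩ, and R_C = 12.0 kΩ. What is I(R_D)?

I ≈ 2.96 mA

Total conductance ΣG = 1/2.80 + 1/1.91 + 1/7.81 + 1/12.0 = 1.092 (units of 1/kΩ).
R_D takes the fraction G_k/ΣG = 0.5236/1.092 = 0.4794, so I = 6.18 × 0.4794 = 2.963 mA.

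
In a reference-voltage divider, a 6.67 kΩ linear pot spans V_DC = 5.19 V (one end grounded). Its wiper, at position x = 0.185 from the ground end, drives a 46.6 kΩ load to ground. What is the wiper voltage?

Split the track: R_lower = x·R_p = 1.234 kΩ, R_upper = (1−x)·R_p = 5.436 kΩ.
Lower segment in parallel with the load: 1.234 ‖ 46.6 = 1.202 kΩ.
V_out = 5.19 × 1.202/(5.436 + 1.202) = 0.9399 V.
(Unloaded: V_out = x·V_DC = 0.960 V.)

V_out ≈ 0.940 V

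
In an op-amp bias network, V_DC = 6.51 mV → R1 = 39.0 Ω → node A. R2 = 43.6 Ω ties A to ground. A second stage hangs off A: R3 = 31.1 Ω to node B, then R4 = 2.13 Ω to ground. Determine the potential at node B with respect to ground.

Looking into the second stage from A: R3 + R4 = 33.23 Ω appears in parallel with R2.
R2 ‖ (R3+R4) = 18.86 Ω.
So V_A = 6.51 × 0.3259 = 2.122 mV.
Stage 2 is unloaded, so V_B = V_A · R4/(R3+R4) = 2.122 × 2.13/33.23 = 0.1360 mV.

V_B ≈ 0.136 mV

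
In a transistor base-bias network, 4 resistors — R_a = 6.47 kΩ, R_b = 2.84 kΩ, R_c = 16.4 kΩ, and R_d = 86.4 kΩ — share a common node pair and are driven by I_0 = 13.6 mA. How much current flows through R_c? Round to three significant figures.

I ≈ 1.43 mA

ΣG = 1/6.47 + 1/2.84 + 1/16.4 + 1/86.4 = 0.5792.
R_c takes the fraction G_k/ΣG = 0.06098/0.5792 = 0.1053, so I = 13.6 × 0.1053 = 1.432 mA.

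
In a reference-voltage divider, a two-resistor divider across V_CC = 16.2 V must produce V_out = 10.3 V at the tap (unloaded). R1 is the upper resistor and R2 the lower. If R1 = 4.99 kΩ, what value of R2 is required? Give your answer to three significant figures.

The divider ratio is R2/(R1+R2) = 10.3/16.2 = 0.6358.
R2 = R1 · 0.6358/(1 − 0.6358) = 8.711 kΩ.

R2 ≈ 8.71 kΩ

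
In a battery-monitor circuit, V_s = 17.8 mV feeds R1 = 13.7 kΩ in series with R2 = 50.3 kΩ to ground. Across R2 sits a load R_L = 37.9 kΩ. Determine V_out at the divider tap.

V_out ≈ 10.9 mV

R2 ‖ R_L = (50.3 × 37.9)/(50.3 + 37.9) = 21.61 kΩ.
Voltage divider with the loaded lower leg: V_out = 17.8 × 21.61/(13.7 + 21.61) = 17.8 × 0.6121 = 10.89 mV.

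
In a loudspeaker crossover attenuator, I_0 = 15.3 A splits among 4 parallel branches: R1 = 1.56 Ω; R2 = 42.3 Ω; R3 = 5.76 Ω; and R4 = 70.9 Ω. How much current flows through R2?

ΣG = 1/1.56 + 1/42.3 + 1/5.76 + 1/70.9 = 0.8524.
R2 takes the fraction G_k/ΣG = 0.02364/0.8524 = 0.02773, so I = 15.3 × 0.02773 = 0.4243 A.

I ≈ 0.424 A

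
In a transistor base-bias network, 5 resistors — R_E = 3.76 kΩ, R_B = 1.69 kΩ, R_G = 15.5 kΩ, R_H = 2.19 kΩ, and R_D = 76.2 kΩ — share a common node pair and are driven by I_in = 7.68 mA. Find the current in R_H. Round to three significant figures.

Conductances: ΣG = 1/3.76 + 1/1.69 + 1/15.5 + 1/2.19 + 1/76.2 = 1.392 (1/kΩ).
By the current-divider rule, I = I_in · G_k/ΣG = 7.68 × 0.3280 = 2.519 mA.

I ≈ 2.52 mA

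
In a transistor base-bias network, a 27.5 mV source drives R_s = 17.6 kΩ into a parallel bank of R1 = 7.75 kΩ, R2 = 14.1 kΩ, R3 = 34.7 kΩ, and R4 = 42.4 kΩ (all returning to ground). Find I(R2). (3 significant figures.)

Combine the parallel branches: R_p = (1/7.75 + 1/14.1 + 1/34.7 + 1/42.4)⁻¹ = 3.963 kΩ.
Node voltage V_A = V_supply · R_p/(R_s + R_p) = 27.5 × 0.1838 = 5.054 mV.
Branch current I = V_A/R2 = 5.054/14.1 = 0.3584 µA.
(Check via current divider: I_total = 1.275 µA; share G_k/ΣG = 0.2810 → same result.)

I ≈ 0.358 µA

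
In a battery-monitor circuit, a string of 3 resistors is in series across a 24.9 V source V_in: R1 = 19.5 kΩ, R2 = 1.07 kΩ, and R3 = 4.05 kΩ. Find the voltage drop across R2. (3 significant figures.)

Total series resistance ΣR = 19.5 + 1.07 + 4.05 = 24.62 kΩ.
By the voltage-divider rule, V = 24.9 × 1.070/24.62 = 1.082 V.

V ≈ 1.08 V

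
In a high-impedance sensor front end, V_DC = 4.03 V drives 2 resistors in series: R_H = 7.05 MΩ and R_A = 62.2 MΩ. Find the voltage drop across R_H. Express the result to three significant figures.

V ≈ 0.410 V

Series total: ΣR = 7.05 + 62.2 = 69.25 MΩ.
V = V_DC · R/ΣR = 4.03 × 0.1018 = 0.4103 V.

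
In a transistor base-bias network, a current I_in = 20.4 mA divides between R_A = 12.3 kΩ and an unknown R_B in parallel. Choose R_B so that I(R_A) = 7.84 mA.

In a two-way split, I_A/I_in = R_B/(R_A + R_B).
With f = 0.3843, R_B = R_A · f/(1−f) = 12.3 × 0.6242 = 7.678 kΩ.

R_B ≈ 7.68 kΩ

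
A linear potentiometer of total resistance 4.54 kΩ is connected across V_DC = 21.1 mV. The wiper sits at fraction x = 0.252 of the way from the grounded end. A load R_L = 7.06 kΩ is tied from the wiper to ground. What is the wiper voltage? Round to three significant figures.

V_out ≈ 4.74 mV

Lower segment x·R_p = 1.144 kΩ; upper segment (1−x)·R_p = 3.396 kΩ.
R_L loads the lower segment: effective lower R = 0.9845 kΩ.
V_out = 21.1 × 0.9845/(3.396 + 0.9845) = 4.742 mV.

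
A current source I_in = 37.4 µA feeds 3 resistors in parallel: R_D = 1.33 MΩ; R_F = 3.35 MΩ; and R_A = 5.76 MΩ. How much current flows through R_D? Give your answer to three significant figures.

Total conductance ΣG = 1/1.33 + 1/3.35 + 1/5.76 = 1.224 (units of 1/MΩ).
R_D takes the fraction G_k/ΣG = 0.7519/1.224 = 0.6143, so I = 37.4 × 0.6143 = 22.97 µA.

I ≈ 23.0 µA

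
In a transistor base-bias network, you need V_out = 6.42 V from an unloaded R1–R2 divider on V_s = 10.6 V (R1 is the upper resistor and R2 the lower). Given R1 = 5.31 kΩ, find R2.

V_out/V_s = R2/(R1+R2) = 0.6057.
R2 = R1 · 0.6057/(1 − 0.6057) = 8.156 kΩ.

R2 ≈ 8.16 kΩ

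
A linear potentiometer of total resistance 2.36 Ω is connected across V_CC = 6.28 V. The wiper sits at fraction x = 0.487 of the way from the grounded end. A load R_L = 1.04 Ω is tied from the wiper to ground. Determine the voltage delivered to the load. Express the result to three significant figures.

V_out ≈ 1.95 V

Split the track: R_lower = x·R_p = 1.149 Ω, R_upper = (1−x)·R_p = 1.211 Ω.
R_L loads the lower segment: effective lower R = 0.5460 Ω.
Loaded-divider output: V_out = 6.28 × 0.3108 = 1.952 V.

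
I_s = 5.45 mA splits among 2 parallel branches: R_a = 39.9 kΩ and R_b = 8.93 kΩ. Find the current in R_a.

I ≈ 0.997 mA

Two-branch current divider: I_k = I_s · R_other/(R_1 + R_2).
I(R_a) = 5.45 × 8.93/(39.9 + 8.93) = 5.45 × 0.1829 = 0.9967 mA.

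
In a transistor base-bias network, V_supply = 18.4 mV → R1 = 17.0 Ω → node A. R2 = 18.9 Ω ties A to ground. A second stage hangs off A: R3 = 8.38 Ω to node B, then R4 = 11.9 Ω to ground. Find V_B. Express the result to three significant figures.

The second stage (R3 + R4 = 20.28 Ω) loads node A in parallel with R2.
Effective lower resistance at A: R2 ‖ 20.28 = 9.783 Ω.
So V_A = 18.4 × 0.3653 = 6.721 mV.
V_B = V_A × 0.5868 = 3.944 mV.

V_B ≈ 3.94 mV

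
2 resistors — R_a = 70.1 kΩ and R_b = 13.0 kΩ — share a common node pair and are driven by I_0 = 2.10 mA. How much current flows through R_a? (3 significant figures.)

For two parallel branches, I_k = I_0 · (other R)/(sum of R).
So I = 2.10 × 13.0/83.10 = 0.3285 mA.

I ≈ 0.329 mA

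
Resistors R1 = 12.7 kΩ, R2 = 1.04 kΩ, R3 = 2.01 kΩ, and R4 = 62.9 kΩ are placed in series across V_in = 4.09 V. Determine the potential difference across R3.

Total series resistance ΣR = 12.7 + 1.04 + 2.01 + 62.9 = 78.65 kΩ.
V = V_in · R/ΣR = 4.09 × 0.02556 = 0.1045 V.

V ≈ 0.105 V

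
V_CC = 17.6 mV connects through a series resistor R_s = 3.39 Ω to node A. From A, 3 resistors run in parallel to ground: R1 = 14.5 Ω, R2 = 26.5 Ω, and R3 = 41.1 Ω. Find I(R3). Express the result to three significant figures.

I ≈ 0.297 mA

Combine the parallel branches: R_p = (1/14.5 + 1/26.5 + 1/41.1)⁻¹ = 7.632 Ω.
V_A = 17.6 × 7.632/11.02 = 12.19 mV.
I(R3) = V_A / R3 = 12.19/41.1 = 0.2965 mA.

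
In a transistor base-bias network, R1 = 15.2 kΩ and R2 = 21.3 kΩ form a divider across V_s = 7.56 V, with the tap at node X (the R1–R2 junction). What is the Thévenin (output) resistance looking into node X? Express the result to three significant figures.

Looking into X with the source shorted: R_th = R1·R2/(R1+R2) = 15.20 × 21.3/36.50 = 8.870 kΩ.

R_th ≈ 8.87 kΩ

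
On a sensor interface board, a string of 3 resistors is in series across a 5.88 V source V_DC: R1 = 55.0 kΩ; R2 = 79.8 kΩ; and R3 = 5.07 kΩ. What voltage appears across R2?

Series total: ΣR = 55.0 + 79.8 + 5.07 = 139.9 kΩ.
V = V_DC · R/ΣR = 5.88 × 0.5705 = 3.355 V.

V ≈ 3.35 V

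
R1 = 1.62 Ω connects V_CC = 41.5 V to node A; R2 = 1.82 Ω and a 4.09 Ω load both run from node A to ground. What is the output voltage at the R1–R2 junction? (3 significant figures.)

V_out ≈ 18.2 V

The load sits in parallel with R2, giving an effective lower resistance R2' = R2·R_L/(R2+R_L) = 1.260 Ω.
Voltage divider with the loaded lower leg: V_out = 41.5 × 1.260/(1.62 + 1.260) = 41.5 × 0.4374 = 18.15 V.
(Unloaded it would be 22.0 V; the load pulls it down.)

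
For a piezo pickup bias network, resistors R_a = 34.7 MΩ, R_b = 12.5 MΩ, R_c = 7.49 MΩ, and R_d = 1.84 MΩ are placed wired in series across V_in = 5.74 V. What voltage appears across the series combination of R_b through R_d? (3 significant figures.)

Series total: ΣR = 34.7 + 12.5 + 7.49 + 1.84 = 56.53 MΩ.
R_{R_b..R_d} = 12.5 + 7.49 + 1.84 = 21.83 MΩ.
By the voltage-divider rule, V = 5.74 × 21.83/56.53 = 2.217 V.

V ≈ 2.22 V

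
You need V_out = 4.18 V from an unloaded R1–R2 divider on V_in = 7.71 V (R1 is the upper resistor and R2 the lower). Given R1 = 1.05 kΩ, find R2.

R2 ≈ 1.24 kΩ

The divider ratio is R2/(R1+R2) = 4.18/7.71 = 0.5422.
R2 = R1 · 0.5422/(1 − 0.5422) = 1.243 kΩ.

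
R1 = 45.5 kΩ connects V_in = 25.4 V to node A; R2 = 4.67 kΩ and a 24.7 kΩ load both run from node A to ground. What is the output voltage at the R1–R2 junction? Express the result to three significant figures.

The load sits in parallel with R2, giving an effective lower resistance R2' = R2·R_L/(R2+R_L) = 3.927 kΩ.
Then V_out = V_in · R2'/(R1 + R2') = 25.4 × 3.927/49.43 = 2.018 V.

V_out ≈ 2.02 V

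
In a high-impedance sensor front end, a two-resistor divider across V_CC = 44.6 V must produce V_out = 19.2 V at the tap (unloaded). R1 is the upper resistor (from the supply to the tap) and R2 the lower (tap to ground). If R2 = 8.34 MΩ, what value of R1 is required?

Required fraction k = V_out/V_CC = 0.4305.
R1 = R2·(1/k − 1) = 8.34 × 1.323 = 11.03 MΩ.

R1 ≈ 11.0 MΩ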